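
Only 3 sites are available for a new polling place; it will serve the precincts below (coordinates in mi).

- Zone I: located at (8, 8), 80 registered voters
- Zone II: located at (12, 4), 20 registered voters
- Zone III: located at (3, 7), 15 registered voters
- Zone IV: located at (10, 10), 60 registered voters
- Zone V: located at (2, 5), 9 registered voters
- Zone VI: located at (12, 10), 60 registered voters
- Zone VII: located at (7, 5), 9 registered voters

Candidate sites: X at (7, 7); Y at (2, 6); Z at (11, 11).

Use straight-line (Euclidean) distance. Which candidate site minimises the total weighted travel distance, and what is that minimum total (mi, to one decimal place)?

Total weighted distance at each candidate:
  X (7, 7): total = 960.6
  Y (2, 6): total = 1968.9
  Z (11, 11): total = 947.0
Minimum is at Z with total 947.0 mi.

Z, total 947.0 mi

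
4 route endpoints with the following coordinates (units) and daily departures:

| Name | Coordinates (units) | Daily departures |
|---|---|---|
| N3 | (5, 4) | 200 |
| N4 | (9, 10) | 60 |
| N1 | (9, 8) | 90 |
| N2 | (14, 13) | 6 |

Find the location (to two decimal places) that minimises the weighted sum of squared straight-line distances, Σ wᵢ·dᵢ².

The minimiser of Σwᵢ‖p−pᵢ‖² is the weighted centroid p* = (Σwᵢpᵢ)/(Σwᵢ).
Σwᵢ = 356.
Σwᵢxᵢ = 200·5 + 60·9 + 90·9 + 6·14 = 2434.
Σwᵢyᵢ = 200·4 + 60·10 + 90·8 + 6·13 = 2198.
x* = 2434/356 = 6.84, y* = 2198/356 = 6.17.

(6.84, 6.17)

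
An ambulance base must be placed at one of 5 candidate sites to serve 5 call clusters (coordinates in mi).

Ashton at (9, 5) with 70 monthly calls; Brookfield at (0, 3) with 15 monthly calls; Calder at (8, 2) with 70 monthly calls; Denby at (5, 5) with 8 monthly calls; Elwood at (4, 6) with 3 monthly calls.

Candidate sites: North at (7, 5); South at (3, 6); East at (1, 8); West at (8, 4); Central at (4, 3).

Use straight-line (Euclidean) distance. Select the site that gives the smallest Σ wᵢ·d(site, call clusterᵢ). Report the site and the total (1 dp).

Total weighted distance at each candidate:
  North (7, 5): total = 496.0
  South (3, 6): total = 958.5
  East (1, 8): total = 1370.8
  West (8, 4): total = 398.6
  Central (4, 3): total = 752.5
Minimum is at West with total 398.6 mi.

West, total 398.6 mi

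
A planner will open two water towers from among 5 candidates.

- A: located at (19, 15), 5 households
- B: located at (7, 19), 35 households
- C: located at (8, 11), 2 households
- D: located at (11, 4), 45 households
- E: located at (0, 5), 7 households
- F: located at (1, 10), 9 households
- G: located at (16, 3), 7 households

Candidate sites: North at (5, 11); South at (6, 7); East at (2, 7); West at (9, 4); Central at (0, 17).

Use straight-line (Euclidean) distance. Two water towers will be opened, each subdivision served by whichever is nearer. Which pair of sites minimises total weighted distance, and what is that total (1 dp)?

{North, West}, total 598.7

Evaluate every pair (each demand assigned to the nearer of the two):
  {North, West}: total = 598.7
  {West, Central}: total = 609.8
  {East, West}: total = 731.2
  {South, West}: total = 741.0
  {South, Central}: total = 774.6
  {North, South}: total = 786.6
  {South, East}: total = 892.8
  {North, East}: total = 925.8
  {North, Central}: total = 935.5
  {East, Central}: total = 940.3
Best pair: {North, West} with total 598.7.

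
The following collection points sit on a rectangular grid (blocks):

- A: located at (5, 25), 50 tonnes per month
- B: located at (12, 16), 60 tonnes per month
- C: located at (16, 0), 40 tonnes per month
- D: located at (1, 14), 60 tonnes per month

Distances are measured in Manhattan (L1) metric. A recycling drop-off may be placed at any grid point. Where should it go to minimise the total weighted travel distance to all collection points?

Manhattan distance separates: Σwᵢ(|x−xᵢ|+|y−yᵢ|) = Σwᵢ|x−xᵢ| + Σwᵢ|y−yᵢ|, so x and y are optimised independently as 1-D weighted medians.
Total weight W = 210; half = 105.
x-coordinate, sorted with cumulative weight:
  x=1 (D, w=60) cum 60
  x=5 (A, w=50) cum 110  ← median
  x=12 (B, w=60) cum 170
  x=16 (C, w=40) cum 210
⇒ x* = 5
y-coordinate, sorted with cumulative weight:
  y=0 (C, w=40) cum 40
  y=14 (D, w=60) cum 100
  y=16 (B, w=60) cum 160  ← median
  y=25 (A, w=50) cum 210
⇒ y* = 16

(5, 16)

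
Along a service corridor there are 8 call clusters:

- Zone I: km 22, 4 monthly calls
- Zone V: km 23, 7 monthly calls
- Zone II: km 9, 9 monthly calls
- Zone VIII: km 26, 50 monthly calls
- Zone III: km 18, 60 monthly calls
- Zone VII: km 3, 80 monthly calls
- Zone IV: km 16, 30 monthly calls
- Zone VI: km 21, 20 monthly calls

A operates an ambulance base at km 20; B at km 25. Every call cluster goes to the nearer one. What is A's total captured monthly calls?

203

The indifferent point is the midpoint (20+25)/2 = 22.5; call clusters left of it (closer to A at 20) go to A, those right go to B.
  Zone VII at 3 (w=80) → A
  Zone II at 9 (w=9) → A
  Zone IV at 16 (w=30) → A
  Zone III at 18 (w=60) → A
  Zone VI at 21 (w=20) → A
  Zone I at 22 (w=4) → A
  Zone V at 23 (w=7) → B
  Zone VIII at 26 (w=50) → B
A captures 203; B captures 57.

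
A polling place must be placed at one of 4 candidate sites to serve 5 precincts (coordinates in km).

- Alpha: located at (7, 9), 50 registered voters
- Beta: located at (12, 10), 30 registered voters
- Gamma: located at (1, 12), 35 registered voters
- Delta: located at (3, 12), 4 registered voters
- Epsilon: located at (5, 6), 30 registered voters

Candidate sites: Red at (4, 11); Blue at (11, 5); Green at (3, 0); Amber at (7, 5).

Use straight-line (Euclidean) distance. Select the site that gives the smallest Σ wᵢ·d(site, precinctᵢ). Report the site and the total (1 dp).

Total weighted distance at each candidate:
  Red (4, 11): total = 691.5
  Blue (11, 5): total = 1088.0
  Green (3, 0): total = 1559.6
  Amber (7, 5): total = 834.1
Minimum is at Red with total 691.5 km.

Red, total 691.5 km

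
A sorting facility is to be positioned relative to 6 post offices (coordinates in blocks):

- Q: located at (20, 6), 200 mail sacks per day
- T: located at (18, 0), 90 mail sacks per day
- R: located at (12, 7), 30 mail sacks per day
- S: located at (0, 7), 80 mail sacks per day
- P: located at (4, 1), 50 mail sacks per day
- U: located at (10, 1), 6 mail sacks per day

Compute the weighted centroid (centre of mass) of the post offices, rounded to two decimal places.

The minimiser of Σwᵢ‖p−pᵢ‖² is the weighted centroid p* = (Σwᵢpᵢ)/(Σwᵢ).
Σwᵢ = 456.
Σwᵢxᵢ = 200·20 + 90·18 + 30·12 + 80·0 + 50·4 + 6·10 = 6240.
Σwᵢyᵢ = 200·6 + 90·0 + 30·7 + 80·7 + 50·1 + 6·1 = 2026.
x* = 6240/456 = 13.68, y* = 2026/456 = 4.44.

(13.68, 4.44)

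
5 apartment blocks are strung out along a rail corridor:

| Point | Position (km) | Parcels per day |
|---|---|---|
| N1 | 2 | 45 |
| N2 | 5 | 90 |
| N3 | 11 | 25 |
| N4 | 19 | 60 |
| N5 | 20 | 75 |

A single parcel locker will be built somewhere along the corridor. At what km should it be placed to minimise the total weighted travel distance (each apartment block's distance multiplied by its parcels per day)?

x = 11

For a sum of weighted absolute distances on a line, the optimum is the weighted median (not the mean). Total weight W = 295; half-weight = 147.5.
Sort by position and accumulate weight:
  km 2 (N1, w=45) → cum 45
  km 5 (N2, w=90) → cum 135
  km 11 (N3, w=25) → cum 160  ≥ 147.5 → median here
  km 19 (N4, w=60) → cum 220
  km 20 (N5, w=75) → cum 295
Optimal location: km 11.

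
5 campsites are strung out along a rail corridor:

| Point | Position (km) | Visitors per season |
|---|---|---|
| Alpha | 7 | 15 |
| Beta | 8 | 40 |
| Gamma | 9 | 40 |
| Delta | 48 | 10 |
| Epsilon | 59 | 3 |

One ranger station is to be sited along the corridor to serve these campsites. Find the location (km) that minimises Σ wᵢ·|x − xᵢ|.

x = 8

For a sum of weighted absolute distances on a line, the optimum is the weighted median (not the mean). Total weight W = 108; half-weight = 54.
Sort by position and accumulate weight:
  km 7 (Alpha, w=15) → cum 15
  km 8 (Beta, w=40) → cum 55  ≥ 54 → median here
  km 9 (Gamma, w=40) → cum 95
  km 48 (Delta, w=10) → cum 105
  km 59 (Epsilon, w=3) → cum 108
Optimal location: km 8.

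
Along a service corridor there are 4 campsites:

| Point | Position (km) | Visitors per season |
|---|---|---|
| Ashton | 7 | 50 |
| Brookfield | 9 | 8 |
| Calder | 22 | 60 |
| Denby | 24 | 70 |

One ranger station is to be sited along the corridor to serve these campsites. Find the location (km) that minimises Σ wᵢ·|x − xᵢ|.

For a sum of weighted absolute distances on a line, the optimum is the weighted median (not the mean). Total weight W = 188; half-weight = 94.
Sort by position and accumulate weight:
  km 7 (Ashton, w=50) → cum 50
  km 9 (Brookfield, w=8) → cum 58
  km 22 (Calder, w=60) → cum 118  ≥ 94 → median here
  km 24 (Denby, w=70) → cum 188
Optimal location: km 22.

x = 22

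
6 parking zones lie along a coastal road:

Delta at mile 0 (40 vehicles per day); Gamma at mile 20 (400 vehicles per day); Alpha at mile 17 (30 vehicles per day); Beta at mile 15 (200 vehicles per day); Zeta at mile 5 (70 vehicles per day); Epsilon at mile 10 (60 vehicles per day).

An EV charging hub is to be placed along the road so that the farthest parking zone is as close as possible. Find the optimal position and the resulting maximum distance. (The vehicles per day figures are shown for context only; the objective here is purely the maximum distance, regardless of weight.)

The 1-center on a line is the midpoint of the two extreme points: leftmost at 0, rightmost at 20.
Optimal location = (0 + 20)/2 = 10; maximum distance = (20 − 0)/2 = 10.

location 10, max distance 10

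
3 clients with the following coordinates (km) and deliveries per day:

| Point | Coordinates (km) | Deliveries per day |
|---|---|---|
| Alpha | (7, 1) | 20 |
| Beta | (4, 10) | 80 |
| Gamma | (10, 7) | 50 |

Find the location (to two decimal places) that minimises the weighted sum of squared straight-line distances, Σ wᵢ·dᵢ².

The minimiser of Σwᵢ‖p−pᵢ‖² is the weighted centroid p* = (Σwᵢpᵢ)/(Σwᵢ).
Σwᵢ = 150.
Σwᵢxᵢ = 20·7 + 80·4 + 50·10 = 960.
Σwᵢyᵢ = 20·1 + 80·10 + 50·7 = 1170.
x* = 960/150 = 6.40, y* = 1170/150 = 7.80.

(6.40, 7.80)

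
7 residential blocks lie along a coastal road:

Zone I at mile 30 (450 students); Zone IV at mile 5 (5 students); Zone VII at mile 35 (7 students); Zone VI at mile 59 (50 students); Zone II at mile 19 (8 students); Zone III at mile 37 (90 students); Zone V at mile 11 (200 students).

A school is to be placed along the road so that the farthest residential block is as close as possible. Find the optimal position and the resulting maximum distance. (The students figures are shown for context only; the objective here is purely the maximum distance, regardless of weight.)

location 32, max distance 27

The 1-center on a line is the midpoint of the two extreme points: leftmost at 5, rightmost at 59.
Optimal location = (5 + 59)/2 = 32; maximum distance = (59 − 5)/2 = 27.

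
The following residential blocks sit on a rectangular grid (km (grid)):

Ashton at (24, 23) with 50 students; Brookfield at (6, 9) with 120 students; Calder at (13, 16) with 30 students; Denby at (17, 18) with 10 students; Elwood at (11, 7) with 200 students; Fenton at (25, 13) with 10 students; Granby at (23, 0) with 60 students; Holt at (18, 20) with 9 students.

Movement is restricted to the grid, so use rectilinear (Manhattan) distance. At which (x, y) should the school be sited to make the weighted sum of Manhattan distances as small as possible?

(11, 7)

Manhattan distance separates: Σwᵢ(|x−xᵢ|+|y−yᵢ|) = Σwᵢ|x−xᵢ| + Σwᵢ|y−yᵢ|, so x and y are optimised independently as 1-D weighted medians.
Total weight W = 489; half = 244.5.
x-coordinate, sorted with cumulative weight:
  x=6 (Brookfield, w=120) cum 120
  x=11 (Elwood, w=200) cum 320  ← median
  x=13 (Calder, w=30) cum 350
  x=17 (Denby, w=10) cum 360
  x=18 (Holt, w=9) cum 369
  x=23 (Granby, w=60) cum 429
  x=24 (Ashton, w=50) cum 479
  x=25 (Fenton, w=10) cum 489
⇒ x* = 11
y-coordinate, sorted with cumulative weight:
  y=0 (Granby, w=60) cum 60
  y=7 (Elwood, w=200) cum 260  ← median
  y=9 (Brookfield, w=120) cum 380
  y=13 (Fenton, w=10) cum 390
  y=16 (Calder, w=30) cum 420
  y=18 (Denby, w=10) cum 430
  y=20 (Holt, w=9) cum 439
  y=23 (Ashton, w=50) cum 489
⇒ y* = 7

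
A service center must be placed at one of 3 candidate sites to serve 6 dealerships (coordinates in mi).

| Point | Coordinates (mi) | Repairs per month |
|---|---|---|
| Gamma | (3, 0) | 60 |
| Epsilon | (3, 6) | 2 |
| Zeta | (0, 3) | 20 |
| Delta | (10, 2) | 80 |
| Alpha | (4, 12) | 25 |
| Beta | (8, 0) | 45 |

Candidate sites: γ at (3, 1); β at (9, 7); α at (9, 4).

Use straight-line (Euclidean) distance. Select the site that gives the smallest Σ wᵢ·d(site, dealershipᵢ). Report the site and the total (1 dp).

γ, total 1213.4 mi

Total weighted distance at each candidate:
  γ (3, 1): total = 1213.4
  β (9, 7): total = 1665.2
  α (9, 4): total = 1226.7
Minimum is at γ with total 1213.4 mi.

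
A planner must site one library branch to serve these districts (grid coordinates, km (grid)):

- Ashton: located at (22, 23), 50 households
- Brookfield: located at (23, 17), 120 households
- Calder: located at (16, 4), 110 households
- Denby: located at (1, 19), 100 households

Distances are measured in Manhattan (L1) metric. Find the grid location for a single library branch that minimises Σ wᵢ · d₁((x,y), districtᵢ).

(16, 17)

Manhattan distance separates: Σwᵢ(|x−xᵢ|+|y−yᵢ|) = Σwᵢ|x−xᵢ| + Σwᵢ|y−yᵢ|, so x and y are optimised independently as 1-D weighted medians.
Total weight W = 380; half = 190.
x-coordinate, sorted with cumulative weight:
  x=1 (Denby, w=100) cum 100
  x=16 (Calder, w=110) cum 210  ← median
  x=22 (Ashton, w=50) cum 260
  x=23 (Brookfield, w=120) cum 380
⇒ x* = 16
y-coordinate, sorted with cumulative weight:
  y=4 (Calder, w=110) cum 110
  y=17 (Brookfield, w=120) cum 230  ← median
  y=19 (Denby, w=100) cum 330
  y=23 (Ashton, w=50) cum 380
⇒ y* = 17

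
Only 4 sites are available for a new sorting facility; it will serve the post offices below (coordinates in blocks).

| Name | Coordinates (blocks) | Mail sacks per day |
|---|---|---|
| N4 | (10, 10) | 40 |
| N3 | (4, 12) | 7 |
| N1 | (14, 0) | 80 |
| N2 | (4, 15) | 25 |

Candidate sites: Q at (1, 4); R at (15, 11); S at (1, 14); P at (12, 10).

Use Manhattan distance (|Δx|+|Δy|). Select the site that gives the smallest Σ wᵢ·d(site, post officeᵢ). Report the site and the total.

P, total 1435 blocks

Total weighted distance at each candidate:
  Q (1, 4): total = 2387
  R (15, 11): total = 1659
  S (1, 14): total = 2815
  P (12, 10): total = 1435
Minimum is at P with total 1435 blocks.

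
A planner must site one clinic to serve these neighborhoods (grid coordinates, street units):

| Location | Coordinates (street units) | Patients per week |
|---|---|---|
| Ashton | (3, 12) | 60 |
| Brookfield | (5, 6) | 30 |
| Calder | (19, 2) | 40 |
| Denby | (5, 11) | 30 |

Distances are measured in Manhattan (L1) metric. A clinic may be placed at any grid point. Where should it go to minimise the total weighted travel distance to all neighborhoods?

Manhattan distance separates: Σwᵢ(|x−xᵢ|+|y−yᵢ|) = Σwᵢ|x−xᵢ| + Σwᵢ|y−yᵢ|, so x and y are optimised independently as 1-D weighted medians.
Total weight W = 160; half = 80.
x-coordinate, sorted with cumulative weight:
  x=3 (Ashton, w=60) cum 60
  x=5 (Brookfield, w=30) cum 90  ← median
  x=5 (Denby, w=30) cum 120
  x=19 (Calder, w=40) cum 160
⇒ x* = 5
y-coordinate, sorted with cumulative weight:
  y=2 (Calder, w=40) cum 40
  y=6 (Brookfield, w=30) cum 70
  y=11 (Denby, w=30) cum 100  ← median
  y=12 (Ashton, w=60) cum 160
⇒ y* = 11

(5, 11)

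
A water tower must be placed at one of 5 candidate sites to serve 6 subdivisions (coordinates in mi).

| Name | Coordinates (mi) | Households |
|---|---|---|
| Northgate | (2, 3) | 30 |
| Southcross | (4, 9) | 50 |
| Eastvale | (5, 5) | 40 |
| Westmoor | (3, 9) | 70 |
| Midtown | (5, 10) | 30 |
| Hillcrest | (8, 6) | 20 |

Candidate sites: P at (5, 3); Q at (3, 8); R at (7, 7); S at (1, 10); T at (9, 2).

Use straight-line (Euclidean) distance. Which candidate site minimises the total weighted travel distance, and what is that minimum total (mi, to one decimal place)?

Q, total 630.5 mi

Total weighted distance at each candidate:
  P (5, 3): total = 1211.7
  Q (3, 8): total = 630.5
  R (7, 7): total = 935.0
  S (1, 10): total = 1064.1
  T (9, 2): total = 1838.4
Minimum is at Q with total 630.5 mi.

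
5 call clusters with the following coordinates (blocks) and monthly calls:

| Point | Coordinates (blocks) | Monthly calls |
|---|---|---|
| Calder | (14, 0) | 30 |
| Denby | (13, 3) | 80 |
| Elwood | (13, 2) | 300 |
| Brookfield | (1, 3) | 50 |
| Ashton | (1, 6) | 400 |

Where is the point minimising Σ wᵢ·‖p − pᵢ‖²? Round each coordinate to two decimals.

The minimiser of Σwᵢ‖p−pᵢ‖² is the weighted centroid p* = (Σwᵢpᵢ)/(Σwᵢ).
Σwᵢ = 860.
Σwᵢxᵢ = 30·14 + 80·13 + 300·13 + 50·1 + 400·1 = 5810.
Σwᵢyᵢ = 30·0 + 80·3 + 300·2 + 50·3 + 400·6 = 3390.
x* = 5810/860 = 6.76, y* = 3390/860 = 3.94.

(6.76, 3.94)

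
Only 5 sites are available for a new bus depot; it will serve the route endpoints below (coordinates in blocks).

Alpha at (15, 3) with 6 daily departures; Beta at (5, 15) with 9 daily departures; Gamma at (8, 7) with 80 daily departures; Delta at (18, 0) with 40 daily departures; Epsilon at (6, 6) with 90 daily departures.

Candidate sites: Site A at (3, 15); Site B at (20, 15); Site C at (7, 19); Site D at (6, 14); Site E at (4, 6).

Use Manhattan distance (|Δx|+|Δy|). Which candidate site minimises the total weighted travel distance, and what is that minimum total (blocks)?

Site E, total 1554 blocks

Total weighted distance at each candidate:
  Site A (3, 15): total = 3482
  Site B (20, 15): total = 4587
  Site C (7, 19): total = 3698
  Site D (6, 14): total = 2618
  Site E (4, 6): total = 1554
Minimum is at Site E with total 1554 blocks.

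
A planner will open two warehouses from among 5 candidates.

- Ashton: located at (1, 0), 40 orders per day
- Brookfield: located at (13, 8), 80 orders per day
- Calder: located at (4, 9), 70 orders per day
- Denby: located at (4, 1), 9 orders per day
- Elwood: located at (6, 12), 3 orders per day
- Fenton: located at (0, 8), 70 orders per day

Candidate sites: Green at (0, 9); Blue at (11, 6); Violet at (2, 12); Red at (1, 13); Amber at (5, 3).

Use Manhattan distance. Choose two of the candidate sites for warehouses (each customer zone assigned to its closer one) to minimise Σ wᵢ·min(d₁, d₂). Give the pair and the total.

{Green, Blue}, total 1205

Evaluate every pair (each demand assigned to the nearer of the two):
  {Green, Blue}: total = 1205
  {Green, Amber}: total = 1724
  {Blue, Violet}: total = 1730
  {Blue, Amber}: total = 1847
  {Blue, Red}: total = 1876
  {Green, Violet}: total = 1990
  {Green, Red}: total = 1996
  {Violet, Amber}: total = 2129
  {Red, Amber}: total = 2275
  {Violet, Red}: total = 2619
Best pair: {Green, Blue} with total 1205.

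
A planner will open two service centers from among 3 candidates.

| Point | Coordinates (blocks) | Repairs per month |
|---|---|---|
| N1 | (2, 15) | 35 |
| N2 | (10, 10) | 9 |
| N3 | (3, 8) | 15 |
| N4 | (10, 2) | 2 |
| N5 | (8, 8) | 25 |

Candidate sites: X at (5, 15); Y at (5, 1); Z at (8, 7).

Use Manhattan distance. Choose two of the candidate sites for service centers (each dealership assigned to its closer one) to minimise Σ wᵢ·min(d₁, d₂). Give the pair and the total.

Evaluate every pair (each demand assigned to the nearer of the two):
  {X, Z}: total = 279
  {X, Y}: total = 592
  {Y, Z}: total = 662
Best pair: {X, Z} with total 279.

{X, Z}, total 279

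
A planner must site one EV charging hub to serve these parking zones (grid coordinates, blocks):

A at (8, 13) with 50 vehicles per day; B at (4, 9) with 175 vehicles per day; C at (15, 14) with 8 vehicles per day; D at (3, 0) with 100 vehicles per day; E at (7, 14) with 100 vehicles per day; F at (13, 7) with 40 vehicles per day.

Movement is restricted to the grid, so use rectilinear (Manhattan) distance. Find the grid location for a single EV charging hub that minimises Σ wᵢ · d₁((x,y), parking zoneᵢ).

Manhattan distance separates: Σwᵢ(|x−xᵢ|+|y−yᵢ|) = Σwᵢ|x−xᵢ| + Σwᵢ|y−yᵢ|, so x and y are optimised independently as 1-D weighted medians.
Total weight W = 473; half = 236.5.
x-coordinate, sorted with cumulative weight:
  x=3 (D, w=100) cum 100
  x=4 (B, w=175) cum 275  ← median
  x=7 (E, w=100) cum 375
  x=8 (A, w=50) cum 425
  x=13 (F, w=40) cum 465
  x=15 (C, w=8) cum 473
⇒ x* = 4
y-coordinate, sorted with cumulative weight:
  y=0 (D, w=100) cum 100
  y=7 (F, w=40) cum 140
  y=9 (B, w=175) cum 315  ← median
  y=13 (A, w=50) cum 365
  y=14 (C, w=8) cum 373
  y=14 (E, w=100) cum 473
⇒ y* = 9

(4, 9)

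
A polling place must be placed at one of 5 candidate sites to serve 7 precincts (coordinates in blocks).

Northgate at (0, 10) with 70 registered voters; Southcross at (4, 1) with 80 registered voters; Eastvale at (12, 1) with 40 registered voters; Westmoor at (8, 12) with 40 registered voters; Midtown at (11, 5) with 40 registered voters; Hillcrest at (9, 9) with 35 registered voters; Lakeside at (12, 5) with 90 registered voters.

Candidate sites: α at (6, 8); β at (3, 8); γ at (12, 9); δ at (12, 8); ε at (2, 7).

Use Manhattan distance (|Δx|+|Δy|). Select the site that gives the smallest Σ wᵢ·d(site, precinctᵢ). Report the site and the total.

α, total 3310 blocks

Total weighted distance at each candidate:
  α (6, 8): total = 3310
  β (3, 8): total = 3755
  γ (12, 9): total = 3455
  δ (12, 8): total = 3350
  ε (2, 7): total = 3905
Minimum is at α with total 3310 blocks.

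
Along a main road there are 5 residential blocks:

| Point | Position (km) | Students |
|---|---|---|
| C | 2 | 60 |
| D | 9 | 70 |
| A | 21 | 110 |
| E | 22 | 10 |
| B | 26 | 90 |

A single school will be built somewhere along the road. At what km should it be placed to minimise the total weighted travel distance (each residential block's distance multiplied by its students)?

For a sum of weighted absolute distances on a line, the optimum is the weighted median (not the mean). Total weight W = 340; half-weight = 170.
Sort by position and accumulate weight:
  km 2 (C, w=60) → cum 60
  km 9 (D, w=70) → cum 130
  km 21 (A, w=110) → cum 240  ≥ 170 → median here
  km 22 (E, w=10) → cum 250
  km 26 (B, w=90) → cum 340
Optimal location: km 21.

x = 21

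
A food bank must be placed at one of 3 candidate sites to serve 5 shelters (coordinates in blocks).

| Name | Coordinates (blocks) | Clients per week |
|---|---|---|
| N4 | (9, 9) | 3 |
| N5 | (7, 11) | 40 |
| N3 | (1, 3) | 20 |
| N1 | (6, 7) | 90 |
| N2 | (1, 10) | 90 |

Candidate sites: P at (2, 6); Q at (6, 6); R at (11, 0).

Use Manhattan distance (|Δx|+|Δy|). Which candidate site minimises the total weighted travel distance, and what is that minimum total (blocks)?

Total weighted distance at each candidate:
  P (2, 6): total = 1410
  Q (6, 6): total = 1318
  R (11, 0): total = 3773
Minimum is at Q with total 1318 blocks.

Q, total 1318 blocks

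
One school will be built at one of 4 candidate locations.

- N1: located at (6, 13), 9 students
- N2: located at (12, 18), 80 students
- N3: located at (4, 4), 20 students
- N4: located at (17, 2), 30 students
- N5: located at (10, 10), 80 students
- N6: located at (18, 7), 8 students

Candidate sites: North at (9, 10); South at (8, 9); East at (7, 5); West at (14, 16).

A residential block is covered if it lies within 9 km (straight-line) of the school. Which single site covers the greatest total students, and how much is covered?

North, covering 189

Coverage radius r = 9 km; a point is covered iff (Δx)²+(Δy)² ≤ 9² = 81.
  North (9, 10): covers {N1, N2, N3, N5} → 189
  South (8, 9): covers {N1, N3, N5} → 109
  East (7, 5): covers {N1, N3, N5} → 109
  West (14, 16): covers {N1, N2, N5} → 169
Maximum coverage at North: 189 students.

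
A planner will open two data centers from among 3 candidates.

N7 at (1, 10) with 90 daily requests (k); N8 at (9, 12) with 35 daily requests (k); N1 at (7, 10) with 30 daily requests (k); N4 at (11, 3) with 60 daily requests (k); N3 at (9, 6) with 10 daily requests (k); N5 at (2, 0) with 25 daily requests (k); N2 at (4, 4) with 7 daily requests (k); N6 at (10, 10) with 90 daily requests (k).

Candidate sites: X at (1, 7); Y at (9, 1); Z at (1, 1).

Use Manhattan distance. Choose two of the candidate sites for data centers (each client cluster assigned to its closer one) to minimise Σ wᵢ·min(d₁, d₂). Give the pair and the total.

Evaluate every pair (each demand assigned to the nearer of the two):
  {X, Y}: total = 2357
  {Y, Z}: total = 2807
  {X, Z}: total = 2977
Best pair: {X, Y} with total 2357.

{X, Y}, total 2357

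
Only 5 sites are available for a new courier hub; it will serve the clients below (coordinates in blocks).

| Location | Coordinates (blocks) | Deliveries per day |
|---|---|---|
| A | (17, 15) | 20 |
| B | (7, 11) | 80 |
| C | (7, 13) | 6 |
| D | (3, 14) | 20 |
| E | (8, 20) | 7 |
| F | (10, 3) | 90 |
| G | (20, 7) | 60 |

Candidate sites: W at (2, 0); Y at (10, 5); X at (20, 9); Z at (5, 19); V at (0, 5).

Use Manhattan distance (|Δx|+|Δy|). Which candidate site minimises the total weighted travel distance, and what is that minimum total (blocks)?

Total weighted distance at each candidate:
  W (2, 0): total = 4960
  Y (10, 5): total = 2465
  X (20, 9): total = 3643
  Z (5, 19): total = 4846
  V (0, 5): total = 4471
Minimum is at Y with total 2465 blocks.

Y, total 2465 blocks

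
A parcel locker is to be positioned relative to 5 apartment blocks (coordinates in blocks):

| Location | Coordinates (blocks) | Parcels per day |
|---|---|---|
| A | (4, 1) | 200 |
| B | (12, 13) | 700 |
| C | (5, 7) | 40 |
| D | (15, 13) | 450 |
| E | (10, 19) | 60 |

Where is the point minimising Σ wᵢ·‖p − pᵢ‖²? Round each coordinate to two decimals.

The minimiser of Σwᵢ‖p−pᵢ‖² is the weighted centroid p* = (Σwᵢpᵢ)/(Σwᵢ).
Σwᵢ = 1450.
Σwᵢxᵢ = 200·4 + 700·12 + 40·5 + 450·15 + 60·10 = 16750.
Σwᵢyᵢ = 200·1 + 700·13 + 40·7 + 450·13 + 60·19 = 16570.
x* = 16750/1450 = 11.55, y* = 16570/1450 = 11.43.

(11.55, 11.43)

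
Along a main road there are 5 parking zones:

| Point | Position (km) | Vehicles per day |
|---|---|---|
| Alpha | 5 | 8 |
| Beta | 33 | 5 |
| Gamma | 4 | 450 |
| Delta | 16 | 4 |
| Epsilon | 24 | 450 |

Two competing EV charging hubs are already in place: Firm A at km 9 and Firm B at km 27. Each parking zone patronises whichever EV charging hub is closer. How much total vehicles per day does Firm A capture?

462

The indifferent point is the midpoint (9+27)/2 = 18; parking zones left of it (closer to Firm A at 9) go to Firm A, those right go to Firm B.
  Gamma at 4 (w=450) → Firm A
  Alpha at 5 (w=8) → Firm A
  Delta at 16 (w=4) → Firm A
  Epsilon at 24 (w=450) → Firm B
  Beta at 33 (w=5) → Firm B
Firm A captures 462; Firm B captures 455.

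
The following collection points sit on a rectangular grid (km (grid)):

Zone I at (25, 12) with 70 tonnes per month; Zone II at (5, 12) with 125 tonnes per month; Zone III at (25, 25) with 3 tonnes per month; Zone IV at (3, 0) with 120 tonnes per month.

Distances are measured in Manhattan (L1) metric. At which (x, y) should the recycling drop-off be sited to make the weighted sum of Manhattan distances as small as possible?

(5, 12)

Manhattan distance separates: Σwᵢ(|x−xᵢ|+|y−yᵢ|) = Σwᵢ|x−xᵢ| + Σwᵢ|y−yᵢ|, so x and y are optimised independently as 1-D weighted medians.
Total weight W = 318; half = 159.
x-coordinate, sorted with cumulative weight:
  x=3 (Zone IV, w=120) cum 120
  x=5 (Zone II, w=125) cum 245  ← median
  x=25 (Zone I, w=70) cum 315
  x=25 (Zone III, w=3) cum 318
⇒ x* = 5
y-coordinate, sorted with cumulative weight:
  y=0 (Zone IV, w=120) cum 120
  y=12 (Zone I, w=70) cum 190  ← median
  y=12 (Zone II, w=125) cum 315
  y=25 (Zone III, w=3) cum 318
⇒ y* = 12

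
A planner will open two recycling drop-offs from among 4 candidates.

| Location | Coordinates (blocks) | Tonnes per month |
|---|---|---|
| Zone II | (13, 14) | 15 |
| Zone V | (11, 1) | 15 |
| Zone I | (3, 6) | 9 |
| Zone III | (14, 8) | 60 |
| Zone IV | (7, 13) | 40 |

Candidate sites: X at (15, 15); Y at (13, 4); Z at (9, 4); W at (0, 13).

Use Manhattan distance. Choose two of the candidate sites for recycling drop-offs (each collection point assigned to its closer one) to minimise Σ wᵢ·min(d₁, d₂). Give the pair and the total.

Evaluate every pair (each demand assigned to the nearer of the two):
  {Y, W}: total = 895
  {X, Y}: total = 928
  {Y, Z}: total = 1037
  {X, Z}: total = 1072
  {X, W}: total = 1165
  {Z, W}: total = 1177
Best pair: {Y, W} with total 895.

{Y, W}, total 895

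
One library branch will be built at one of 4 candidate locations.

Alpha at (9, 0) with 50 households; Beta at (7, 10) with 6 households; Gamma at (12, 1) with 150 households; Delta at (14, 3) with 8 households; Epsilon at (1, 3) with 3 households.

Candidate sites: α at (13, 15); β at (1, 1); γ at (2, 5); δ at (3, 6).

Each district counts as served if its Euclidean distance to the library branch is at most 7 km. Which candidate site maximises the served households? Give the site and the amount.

δ, covering 9

Coverage radius r = 7 km; a point is covered iff (Δx)²+(Δy)² ≤ 7² = 49.
  α (13, 15): covers {none} → 0
  β (1, 1): covers {Epsilon} → 3
  γ (2, 5): covers {Epsilon} → 3
  δ (3, 6): covers {Beta, Epsilon} → 9
Maximum coverage at δ: 9 households.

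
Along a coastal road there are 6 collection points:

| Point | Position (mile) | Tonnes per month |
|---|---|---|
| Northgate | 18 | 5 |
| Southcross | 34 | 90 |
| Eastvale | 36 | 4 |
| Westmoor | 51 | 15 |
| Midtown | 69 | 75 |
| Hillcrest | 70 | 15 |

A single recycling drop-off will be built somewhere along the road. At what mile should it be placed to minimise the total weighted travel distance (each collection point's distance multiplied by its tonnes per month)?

For a sum of weighted absolute distances on a line, the optimum is the weighted median (not the mean). Total weight W = 204; half-weight = 102.
Sort by position and accumulate weight:
  mile 18 (Northgate, w=5) → cum 5
  mile 34 (Southcross, w=90) → cum 95
  mile 36 (Eastvale, w=4) → cum 99
  mile 51 (Westmoor, w=15) → cum 114  ≥ 102 → median here
  mile 69 (Midtown, w=75) → cum 189
  mile 70 (Hillcrest, w=15) → cum 204
Optimal location: mile 51.

x = 51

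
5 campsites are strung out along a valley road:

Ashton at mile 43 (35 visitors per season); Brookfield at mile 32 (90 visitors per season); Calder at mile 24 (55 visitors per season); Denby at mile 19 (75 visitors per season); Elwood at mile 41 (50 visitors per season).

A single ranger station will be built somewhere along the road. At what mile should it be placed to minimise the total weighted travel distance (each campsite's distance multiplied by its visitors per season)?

For a sum of weighted absolute distances on a line, the optimum is the weighted median (not the mean). Total weight W = 305; half-weight = 152.5.
Sort by position and accumulate weight:
  mile 19 (Denby, w=75) → cum 75
  mile 24 (Calder, w=55) → cum 130
  mile 32 (Brookfield, w=90) → cum 220  ≥ 152.5 → median here
  mile 41 (Elwood, w=50) → cum 270
  mile 43 (Ashton, w=35) → cum 305
Optimal location: mile 32.

x = 32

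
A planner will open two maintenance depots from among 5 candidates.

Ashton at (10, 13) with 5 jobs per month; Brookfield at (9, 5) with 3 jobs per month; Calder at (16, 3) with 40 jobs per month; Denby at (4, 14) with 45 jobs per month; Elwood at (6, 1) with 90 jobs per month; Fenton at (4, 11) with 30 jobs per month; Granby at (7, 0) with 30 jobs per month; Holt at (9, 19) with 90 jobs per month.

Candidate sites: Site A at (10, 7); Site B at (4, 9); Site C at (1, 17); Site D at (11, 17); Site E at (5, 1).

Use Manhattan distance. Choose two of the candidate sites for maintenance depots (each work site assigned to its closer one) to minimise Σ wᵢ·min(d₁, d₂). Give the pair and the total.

Evaluate every pair (each demand assigned to the nearer of the two):
  {Site D, Site E}: total = 1889
  {Site C, Site E}: total = 2229
  {Site B, Site E}: total = 2409
  {Site A, Site E}: total = 2674
  {Site B, Site D}: total = 2677
  {Site A, Site D}: total = 2744
  {Site A, Site C}: total = 3079
  {Site A, Site B}: total = 3094
  {Site B, Site C}: total = 3242
  {Site C, Site D}: total = 4247
Best pair: {Site D, Site E} with total 1889.

{Site D, Site E}, total 1889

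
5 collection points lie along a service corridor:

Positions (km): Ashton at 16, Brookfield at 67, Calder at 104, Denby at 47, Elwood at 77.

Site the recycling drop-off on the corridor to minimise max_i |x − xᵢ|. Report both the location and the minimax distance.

The 1-center on a line is the midpoint of the two extreme points: leftmost at 16, rightmost at 104.
Optimal location = (16 + 104)/2 = 60; maximum distance = (104 − 16)/2 = 44.

location 60, max distance 44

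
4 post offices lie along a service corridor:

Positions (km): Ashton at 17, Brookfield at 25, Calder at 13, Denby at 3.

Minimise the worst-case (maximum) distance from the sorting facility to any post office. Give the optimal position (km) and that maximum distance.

The 1-center on a line is the midpoint of the two extreme points: leftmost at 3, rightmost at 25.
Optimal location = (3 + 25)/2 = 14; maximum distance = (25 − 3)/2 = 11.

location 14, max distance 11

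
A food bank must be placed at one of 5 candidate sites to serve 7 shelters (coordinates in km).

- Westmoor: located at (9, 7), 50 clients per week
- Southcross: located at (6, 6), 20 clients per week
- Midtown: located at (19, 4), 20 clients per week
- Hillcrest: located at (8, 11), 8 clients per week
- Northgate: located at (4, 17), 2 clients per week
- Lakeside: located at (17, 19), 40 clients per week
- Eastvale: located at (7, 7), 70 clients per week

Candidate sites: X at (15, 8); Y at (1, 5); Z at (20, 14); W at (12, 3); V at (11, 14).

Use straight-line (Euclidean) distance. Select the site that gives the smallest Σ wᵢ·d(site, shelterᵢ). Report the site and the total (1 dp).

Total weighted distance at each candidate:
  X (15, 8): total = 1702.6
  Y (1, 5): total = 2266.5
  Z (20, 14): total = 2573.7
  W (12, 3): total = 1748.1
  V (11, 14): total = 1734.8
Minimum is at X with total 1702.6 km.

X, total 1702.6 km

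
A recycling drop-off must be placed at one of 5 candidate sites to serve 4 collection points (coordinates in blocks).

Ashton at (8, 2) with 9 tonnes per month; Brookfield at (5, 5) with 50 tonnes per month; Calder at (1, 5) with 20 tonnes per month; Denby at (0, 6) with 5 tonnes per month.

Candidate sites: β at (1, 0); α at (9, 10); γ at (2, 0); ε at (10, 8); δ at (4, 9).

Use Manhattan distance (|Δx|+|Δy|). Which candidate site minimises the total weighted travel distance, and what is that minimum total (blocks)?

Total weighted distance at each candidate:
  β (1, 0): total = 666
  α (9, 10): total = 856
  γ (2, 0): total = 632
  ε (10, 8): total = 772
  δ (4, 9): total = 524
Minimum is at δ with total 524 blocks.

δ, total 524 blocks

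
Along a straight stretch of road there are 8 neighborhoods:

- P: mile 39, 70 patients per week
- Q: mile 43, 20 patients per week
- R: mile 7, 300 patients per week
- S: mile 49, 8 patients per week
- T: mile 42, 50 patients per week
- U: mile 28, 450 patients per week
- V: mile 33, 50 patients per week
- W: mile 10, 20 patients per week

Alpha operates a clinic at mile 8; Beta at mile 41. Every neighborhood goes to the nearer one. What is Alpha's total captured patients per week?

320

The indifferent point is the midpoint (8+41)/2 = 24.5; neighborhoods left of it (closer to Alpha at 8) go to Alpha, those right go to Beta.
  R at 7 (w=300) → Alpha
  W at 10 (w=20) → Alpha
  U at 28 (w=450) → Beta
  V at 33 (w=50) → Beta
  P at 39 (w=70) → Beta
  T at 42 (w=50) → Beta
  Q at 43 (w=20) → Beta
  S at 49 (w=8) → Beta
Alpha captures 320; Beta captures 648.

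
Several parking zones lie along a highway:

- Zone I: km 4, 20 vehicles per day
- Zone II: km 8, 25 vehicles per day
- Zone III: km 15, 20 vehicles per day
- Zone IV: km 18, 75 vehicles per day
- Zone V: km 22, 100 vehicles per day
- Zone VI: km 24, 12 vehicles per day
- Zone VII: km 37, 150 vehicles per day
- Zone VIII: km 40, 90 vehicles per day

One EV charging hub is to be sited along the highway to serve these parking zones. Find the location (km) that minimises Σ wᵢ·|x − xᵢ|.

x = 24

For a sum of weighted absolute distances on a line, the optimum is the weighted median (not the mean). Total weight W = 492; half-weight = 246.
Sort by position and accumulate weight:
  km 4 (Zone I, w=20) → cum 20
  km 8 (Zone II, w=25) → cum 45
  km 15 (Zone III, w=20) → cum 65
  km 18 (Zone IV, w=75) → cum 140
  km 22 (Zone V, w=100) → cum 240
  km 24 (Zone VI, w=12) → cum 252  ≥ 246 → median here
  km 37 (Zone VII, w=150) → cum 402
  km 40 (Zone VIII, w=90) → cum 492
Optimal location: km 24.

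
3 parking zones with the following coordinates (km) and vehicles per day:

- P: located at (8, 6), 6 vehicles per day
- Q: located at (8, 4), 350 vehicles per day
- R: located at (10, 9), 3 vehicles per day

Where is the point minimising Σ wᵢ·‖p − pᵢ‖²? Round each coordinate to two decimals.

(8.02, 4.08)

The minimiser of Σwᵢ‖p−pᵢ‖² is the weighted centroid p* = (Σwᵢpᵢ)/(Σwᵢ).
Σwᵢ = 359.
Σwᵢxᵢ = 6·8 + 350·8 + 3·10 = 2878.
Σwᵢyᵢ = 6·6 + 350·4 + 3·9 = 1463.
x* = 2878/359 = 8.02, y* = 1463/359 = 4.08.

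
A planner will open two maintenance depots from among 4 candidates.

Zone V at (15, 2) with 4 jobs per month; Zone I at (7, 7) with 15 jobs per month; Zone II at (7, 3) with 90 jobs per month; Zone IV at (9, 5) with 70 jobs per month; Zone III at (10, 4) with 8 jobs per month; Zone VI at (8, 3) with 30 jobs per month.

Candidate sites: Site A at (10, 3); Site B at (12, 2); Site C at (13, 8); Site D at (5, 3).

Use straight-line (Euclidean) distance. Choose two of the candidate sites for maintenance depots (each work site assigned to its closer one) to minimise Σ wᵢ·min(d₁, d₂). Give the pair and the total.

Evaluate every pair (each demand assigned to the nearer of the two):
  {Site A, Site D}: total = 492.0
  {Site A, Site B}: total = 581.5
  {Site A, Site C}: total = 589.9
  {Site B, Site D}: total = 668.7
  {Site C, Site D}: total = 715.4
  {Site B, Site C}: total = 1005.5
Best pair: {Site A, Site D} with total 492.0.

{Site A, Site D}, total 492.0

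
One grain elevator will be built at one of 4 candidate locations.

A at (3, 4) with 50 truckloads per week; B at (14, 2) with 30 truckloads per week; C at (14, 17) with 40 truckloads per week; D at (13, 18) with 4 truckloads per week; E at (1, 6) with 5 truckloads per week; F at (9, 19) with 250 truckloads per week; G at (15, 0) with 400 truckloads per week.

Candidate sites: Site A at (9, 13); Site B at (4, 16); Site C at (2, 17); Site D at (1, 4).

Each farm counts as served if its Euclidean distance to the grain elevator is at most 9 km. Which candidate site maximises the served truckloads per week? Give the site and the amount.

Coverage radius r = 9 km; a point is covered iff (Δx)²+(Δy)² ≤ 9² = 81.
  Site A (9, 13): covers {C, D, F} → 294
  Site B (4, 16): covers {F} → 250
  Site C (2, 17): covers {F} → 250
  Site D (1, 4): covers {A, E} → 55
Maximum coverage at Site A: 294 truckloads per week.

Site A, covering 294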